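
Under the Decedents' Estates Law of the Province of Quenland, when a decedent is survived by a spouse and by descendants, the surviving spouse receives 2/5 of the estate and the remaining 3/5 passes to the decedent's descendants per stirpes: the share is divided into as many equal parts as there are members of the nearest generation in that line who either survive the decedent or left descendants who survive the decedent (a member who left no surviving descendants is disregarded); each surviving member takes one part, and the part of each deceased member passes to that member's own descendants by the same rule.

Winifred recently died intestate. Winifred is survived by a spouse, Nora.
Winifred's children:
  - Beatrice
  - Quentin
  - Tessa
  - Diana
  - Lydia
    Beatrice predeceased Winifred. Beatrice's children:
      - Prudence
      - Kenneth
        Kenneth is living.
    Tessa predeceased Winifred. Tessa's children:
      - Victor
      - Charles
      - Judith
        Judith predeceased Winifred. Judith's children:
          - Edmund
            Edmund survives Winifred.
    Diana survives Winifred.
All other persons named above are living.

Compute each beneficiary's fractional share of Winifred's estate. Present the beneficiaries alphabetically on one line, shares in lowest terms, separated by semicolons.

Nora, as surviving spouse, takes 2/5.
The remaining 3/5 passes to Winifred's descendants per stirpes.
The 3/5 is divided into 5 equal shares of 3/25 among Beatrice, Quentin, Tessa, Diana, Lydia.
Beatrice predeceased; the 3/25 allotted to Beatrice's branch passes to Beatrice's issue by representation.
The 3/25 is divided into 2 equal shares of 3/50 among Prudence, Kenneth.
Prudence is living and takes 3/50.
Kenneth is living and takes 3/50.
Quentin is living and takes 3/25.
Tessa predeceased; the 3/25 allotted to Tessa's branch passes to Tessa's issue by representation.
The 3/25 is divided into 3 equal shares of 1/25 among Victor, Charles, Judith.
Victor is living and takes 1/25.
Charles is living and takes 1/25.
Judith predeceased; the 1/25 allotted to Judith's branch passes to Judith's issue by representation.
Edmund is the sole taker at this level and receives the full 1/25.
Diana is living and takes 3/25.
Lydia is living and takes 3/25.

Charles 1/25; Diana 3/25; Edmund 1/25; Kenneth 3/50; Lydia 3/25; Nora 2/5; Prudence 3/50; Quentin 3/25; Victor 1/25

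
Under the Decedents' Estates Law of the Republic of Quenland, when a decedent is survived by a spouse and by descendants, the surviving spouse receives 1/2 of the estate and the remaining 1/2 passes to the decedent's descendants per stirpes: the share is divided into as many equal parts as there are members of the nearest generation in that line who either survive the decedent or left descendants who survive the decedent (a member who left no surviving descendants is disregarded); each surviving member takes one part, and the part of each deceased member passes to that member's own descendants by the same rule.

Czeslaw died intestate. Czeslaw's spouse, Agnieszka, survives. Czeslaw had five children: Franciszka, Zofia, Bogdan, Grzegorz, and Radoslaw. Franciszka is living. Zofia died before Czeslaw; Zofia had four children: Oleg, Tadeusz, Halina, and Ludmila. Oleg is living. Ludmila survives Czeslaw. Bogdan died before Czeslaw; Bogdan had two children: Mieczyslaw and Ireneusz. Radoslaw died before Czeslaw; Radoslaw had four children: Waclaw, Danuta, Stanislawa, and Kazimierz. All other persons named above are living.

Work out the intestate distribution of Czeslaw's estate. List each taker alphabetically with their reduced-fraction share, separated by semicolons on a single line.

Agnieszka 1/2; Danuta 1/40; Franciszka 1/10; Grzegorz 1/10; Halina 1/40; Ireneusz 1/20; Kazimierz 1/40; Ludmila 1/40; Mieczyslaw 1/20; Oleg 1/40; Stanislawa 1/40; Tadeusz 1/40; Waclaw 1/40

Agnieszka, as surviving spouse, takes 1/2.
The remaining 1/2 passes to Czeslaw's descendants per stirpes.
The 1/2 is divided into 5 equal shares of 1/10 among Franciszka, Zofia, Bogdan, Grzegorz, Radoslaw.
Franciszka is living and takes 1/10.
Zofia predeceased; the 1/10 allotted to Zofia's branch passes to Zofia's issue by representation.
The 1/10 is divided into 4 equal shares of 1/40 among Oleg, Tadeusz, Halina, Ludmila.
Oleg is living and takes 1/40.
Tadeusz is living and takes 1/40.
Halina is living and takes 1/40.
Ludmila is living and takes 1/40.
Bogdan predeceased; the 1/10 allotted to Bogdan's branch passes to Bogdan's issue by representation.
The 1/10 is divided into 2 equal shares of 1/20 among Mieczyslaw, Ireneusz.
Mieczyslaw is living and takes 1/20.
Ireneusz is living and takes 1/20.
Grzegorz is living and takes 1/10.
Radoslaw predeceased; the 1/10 allotted to Radoslaw's branch passes to Radoslaw's issue by representation.
The 1/10 is divided into 4 equal shares of 1/40 among Waclaw, Danuta, Stanislawa, Kazimierz.
Waclaw is living and takes 1/40.
Danuta is living and takes 1/40.
Stanislawa is living and takes 1/40.
Kazimierz is living and takes 1/40.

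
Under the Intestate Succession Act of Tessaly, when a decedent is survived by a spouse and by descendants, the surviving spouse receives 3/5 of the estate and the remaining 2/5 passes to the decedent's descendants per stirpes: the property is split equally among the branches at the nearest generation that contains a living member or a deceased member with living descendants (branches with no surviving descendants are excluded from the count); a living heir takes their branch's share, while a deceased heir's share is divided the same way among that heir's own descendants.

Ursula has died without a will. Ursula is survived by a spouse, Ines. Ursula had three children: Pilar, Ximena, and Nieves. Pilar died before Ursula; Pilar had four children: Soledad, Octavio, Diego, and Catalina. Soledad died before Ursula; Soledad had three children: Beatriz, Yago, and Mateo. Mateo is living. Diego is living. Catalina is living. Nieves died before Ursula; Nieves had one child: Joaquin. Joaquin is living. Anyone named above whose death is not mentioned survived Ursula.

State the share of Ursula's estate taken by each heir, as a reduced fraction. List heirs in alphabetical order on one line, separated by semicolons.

Ines, as surviving spouse, takes 3/5.
The remaining 2/5 passes to Ursula's descendants per stirpes.
The 2/5 is divided into 3 equal shares of 2/15 among Pilar, Ximena, Nieves.
Pilar predeceased; the 2/15 allotted to Pilar's branch passes to Pilar's issue by representation.
The 2/15 is divided into 4 equal shares of 1/30 among Soledad, Octavio, Diego, Catalina.
Soledad predeceased; the 1/30 allotted to Soledad's branch passes to Soledad's issue by representation.
The 1/30 is divided into 3 equal shares of 1/90 among Beatriz, Yago, Mateo.
Beatriz is living and takes 1/90.
Yago is living and takes 1/90.
Mateo is living and takes 1/90.
Octavio is living and takes 1/30.
Diego is living and takes 1/30.
Catalina is living and takes 1/30.
Ximena is living and takes 2/15.
Nieves predeceased; the 2/15 allotted to Nieves's branch passes to Nieves's issue by representation.
Joaquin is the sole taker at this level and receives the full 2/15.

Beatriz 1/90; Catalina 1/30; Diego 1/30; Ines 3/5; Joaquin 2/15; Mateo 1/90; Octavio 1/30; Ximena 2/15; Yago 1/90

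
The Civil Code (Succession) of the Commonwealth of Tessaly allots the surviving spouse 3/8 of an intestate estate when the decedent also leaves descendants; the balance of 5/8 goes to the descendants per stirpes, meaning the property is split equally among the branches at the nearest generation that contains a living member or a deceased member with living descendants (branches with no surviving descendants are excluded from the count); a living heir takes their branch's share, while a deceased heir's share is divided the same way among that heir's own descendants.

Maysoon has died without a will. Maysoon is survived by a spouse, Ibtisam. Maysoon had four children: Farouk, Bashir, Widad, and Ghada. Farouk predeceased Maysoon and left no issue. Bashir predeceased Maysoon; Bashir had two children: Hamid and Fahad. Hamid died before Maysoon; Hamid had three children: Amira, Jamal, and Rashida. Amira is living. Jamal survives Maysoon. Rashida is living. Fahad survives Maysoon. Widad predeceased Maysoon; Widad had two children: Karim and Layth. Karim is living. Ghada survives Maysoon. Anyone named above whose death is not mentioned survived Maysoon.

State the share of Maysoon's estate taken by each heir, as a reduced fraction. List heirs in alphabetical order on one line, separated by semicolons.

Amira 5/144; Fahad 5/48; Ghada 5/24; Ibtisam 3/8; Jamal 5/144; Karim 5/48; Layth 5/48; Rashida 5/144

Ibtisam, as surviving spouse, takes 3/8.
The remaining 5/8 passes to Maysoon's descendants per stirpes.
Farouk left no surviving issue, so that branch lapses and is disregarded.
The 5/8 is divided into 3 equal shares of 5/24 among Bashir, Widad, Ghada.
Bashir predeceased; the 5/24 allotted to Bashir's branch passes to Bashir's issue by representation.
The 5/24 is divided into 2 equal shares of 5/48 among Hamid, Fahad.
Hamid predeceased; the 5/48 allotted to Hamid's branch passes to Hamid's issue by representation.
The 5/48 is divided into 3 equal shares of 5/144 among Amira, Jamal, Rashida.
Amira is living and takes 5/144.
Jamal is living and takes 5/144.
Rashida is living and takes 5/144.
Fahad is living and takes 5/48.
Widad predeceased; the 5/24 allotted to Widad's branch passes to Widad's issue by representation.
The 5/24 is divided into 2 equal shares of 5/48 among Karim, Layth.
Karim is living and takes 5/48.
Layth is living and takes 5/48.
Ghada is living and takes 5/24.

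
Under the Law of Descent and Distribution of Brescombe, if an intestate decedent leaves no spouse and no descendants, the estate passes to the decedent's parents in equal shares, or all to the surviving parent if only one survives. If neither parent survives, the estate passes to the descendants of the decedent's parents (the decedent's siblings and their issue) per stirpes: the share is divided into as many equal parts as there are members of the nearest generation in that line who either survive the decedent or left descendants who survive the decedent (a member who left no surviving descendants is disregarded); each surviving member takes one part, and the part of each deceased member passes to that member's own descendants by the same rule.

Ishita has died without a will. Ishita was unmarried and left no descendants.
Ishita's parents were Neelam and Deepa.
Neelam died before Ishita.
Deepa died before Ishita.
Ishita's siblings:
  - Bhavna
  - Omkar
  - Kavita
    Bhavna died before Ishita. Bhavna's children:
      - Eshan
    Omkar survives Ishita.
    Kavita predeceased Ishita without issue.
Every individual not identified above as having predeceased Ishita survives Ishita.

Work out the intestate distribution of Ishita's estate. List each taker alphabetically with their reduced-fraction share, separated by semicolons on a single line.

Neither parent survives and there are no descendants, so the estate passes to Ishita's siblings and their issue per stirpes.
Kavita left no surviving issue, so that branch lapses and is disregarded.
The estate is divided into 2 equal shares of 1/2 among Bhavna, Omkar.
Bhavna predeceased; the 1/2 allotted to Bhavna's branch passes to Bhavna's issue by representation.
Eshan is the sole taker at this level and receives the full 1/2.
Omkar is living and takes 1/2.

Eshan 1/2; Omkar 1/2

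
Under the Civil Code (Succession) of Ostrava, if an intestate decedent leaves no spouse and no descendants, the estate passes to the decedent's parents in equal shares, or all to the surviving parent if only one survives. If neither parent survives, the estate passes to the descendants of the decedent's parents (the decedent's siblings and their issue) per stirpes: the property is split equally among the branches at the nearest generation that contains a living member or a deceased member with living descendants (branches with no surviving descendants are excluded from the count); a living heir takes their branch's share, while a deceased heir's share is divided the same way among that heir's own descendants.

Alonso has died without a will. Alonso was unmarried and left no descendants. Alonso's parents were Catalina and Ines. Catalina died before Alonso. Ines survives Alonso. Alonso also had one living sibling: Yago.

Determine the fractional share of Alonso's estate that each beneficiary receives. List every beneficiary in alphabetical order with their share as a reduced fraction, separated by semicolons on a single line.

Only one parent, Ines, survives, so Ines takes the entire estate. The siblings take nothing because a surviving parent has priority.

Ines 1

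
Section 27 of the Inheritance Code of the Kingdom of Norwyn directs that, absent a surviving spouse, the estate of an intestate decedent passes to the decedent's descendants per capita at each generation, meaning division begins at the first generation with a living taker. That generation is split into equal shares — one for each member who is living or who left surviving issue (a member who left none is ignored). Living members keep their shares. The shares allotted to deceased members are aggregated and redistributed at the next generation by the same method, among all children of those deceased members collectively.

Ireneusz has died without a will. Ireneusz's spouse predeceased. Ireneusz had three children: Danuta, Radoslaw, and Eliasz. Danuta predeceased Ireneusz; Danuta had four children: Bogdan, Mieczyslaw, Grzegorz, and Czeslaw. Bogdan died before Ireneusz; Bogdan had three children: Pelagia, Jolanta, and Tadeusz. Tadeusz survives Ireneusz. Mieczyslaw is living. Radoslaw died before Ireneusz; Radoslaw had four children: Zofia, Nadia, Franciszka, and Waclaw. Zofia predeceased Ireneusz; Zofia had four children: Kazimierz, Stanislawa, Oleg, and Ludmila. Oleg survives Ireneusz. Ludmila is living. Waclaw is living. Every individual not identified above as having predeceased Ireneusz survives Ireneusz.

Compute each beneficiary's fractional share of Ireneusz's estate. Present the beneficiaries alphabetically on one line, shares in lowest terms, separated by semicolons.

Czeslaw 1/12; Eliasz 1/3; Franciszka 1/12; Grzegorz 1/12; Jolanta 1/42; Kazimierz 1/42; Ludmila 1/42; Mieczyslaw 1/12; Nadia 1/12; Oleg 1/42; Pelagia 1/42; Stanislawa 1/42; Tadeusz 1/42; Waclaw 1/12

There is no surviving spouse, so the entire estate passes to Ireneusz's descendants per capita at each generation.
At generation 1 (Danuta, Radoslaw, Eliasz) there are 3 shares of (1)/3 = 1/3 each.
Living: Eliasz — each takes 1/3.
Deceased: Danuta and Radoslaw. Their combined 2/3 is pooled and carried to generation 2.
At generation 2 (Bogdan, Mieczyslaw, Grzegorz, Czeslaw, Zofia, Nadia, Franciszka, Waclaw) there are 8 shares of (2/3)/8 = 1/12 each.
Living: Mieczyslaw, Grzegorz, Czeslaw, Nadia, Franciszka, and Waclaw — each takes 1/12.
Deceased: Bogdan and Zofia. Their combined 1/6 is pooled and carried to generation 3.
At generation 3 (Pelagia, Jolanta, Tadeusz, Kazimierz, Stanislawa, Oleg, Ludmila) there are 7 shares of (1/6)/7 = 1/42 each.
Living: Pelagia, Jolanta, Tadeusz, Kazimierz, Stanislawa, Oleg, and Ludmila — each takes 1/42.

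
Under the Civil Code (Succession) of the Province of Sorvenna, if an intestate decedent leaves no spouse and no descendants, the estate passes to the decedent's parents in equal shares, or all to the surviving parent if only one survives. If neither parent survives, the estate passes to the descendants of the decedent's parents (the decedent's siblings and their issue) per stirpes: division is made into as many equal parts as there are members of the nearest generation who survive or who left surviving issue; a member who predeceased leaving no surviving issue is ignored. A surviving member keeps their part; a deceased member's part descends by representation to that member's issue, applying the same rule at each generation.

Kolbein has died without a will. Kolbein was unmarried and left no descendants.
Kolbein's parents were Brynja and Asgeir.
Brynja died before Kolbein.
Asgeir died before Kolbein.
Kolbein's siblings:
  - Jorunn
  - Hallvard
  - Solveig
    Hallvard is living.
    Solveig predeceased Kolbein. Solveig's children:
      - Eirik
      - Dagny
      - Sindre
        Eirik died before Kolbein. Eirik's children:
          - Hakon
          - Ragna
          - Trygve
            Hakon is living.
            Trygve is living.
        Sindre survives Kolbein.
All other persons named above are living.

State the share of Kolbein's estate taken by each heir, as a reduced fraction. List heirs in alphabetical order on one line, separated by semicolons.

Neither parent survives and there are no descendants, so the estate passes to Kolbein's siblings and their issue per stirpes.
The estate is divided into 3 equal shares of 1/3 among Jorunn, Hallvard, Solveig.
Jorunn is living and takes 1/3.
Hallvard is living and takes 1/3.
Solveig predeceased; the 1/3 allotted to Solveig's branch passes to Solveig's issue by representation.
The 1/3 is divided into 3 equal shares of 1/9 among Eirik, Dagny, Sindre.
Eirik predeceased; the 1/9 allotted to Eirik's branch passes to Eirik's issue by representation.
The 1/9 is divided into 3 equal shares of 1/27 among Hakon, Ragna, Trygve.
Hakon is living and takes 1/27.
Ragna is living and takes 1/27.
Trygve is living and takes 1/27.
Dagny is living and takes 1/9.
Sindre is living and takes 1/9.

Dagny 1/9; Hakon 1/27; Hallvard 1/3; Jorunn 1/3; Ragna 1/27; Sindre 1/9; Trygve 1/27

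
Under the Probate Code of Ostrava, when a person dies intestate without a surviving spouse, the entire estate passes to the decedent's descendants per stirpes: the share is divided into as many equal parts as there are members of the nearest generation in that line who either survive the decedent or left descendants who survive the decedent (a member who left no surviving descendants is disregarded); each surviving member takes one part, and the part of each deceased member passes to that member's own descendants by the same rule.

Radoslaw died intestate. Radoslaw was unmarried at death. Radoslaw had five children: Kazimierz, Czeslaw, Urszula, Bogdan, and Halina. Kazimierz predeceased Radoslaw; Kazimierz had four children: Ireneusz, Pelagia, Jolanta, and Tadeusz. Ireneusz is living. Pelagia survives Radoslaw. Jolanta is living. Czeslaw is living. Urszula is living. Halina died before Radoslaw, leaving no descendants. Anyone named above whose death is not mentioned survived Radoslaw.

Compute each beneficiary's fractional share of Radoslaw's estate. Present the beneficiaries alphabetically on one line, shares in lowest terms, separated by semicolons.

There is no surviving spouse, so the entire estate passes to Radoslaw's descendants per stirpes.
Halina left no surviving issue, so that branch lapses and is disregarded.
The estate is divided into 4 equal shares of 1/4 among Kazimierz, Czeslaw, Urszula, Bogdan.
Kazimierz predeceased; the 1/4 allotted to Kazimierz's branch passes to Kazimierz's issue by representation.
The 1/4 is divided into 4 equal shares of 1/16 among Ireneusz, Pelagia, Jolanta, Tadeusz.
Ireneusz is living and takes 1/16.
Pelagia is living and takes 1/16.
Jolanta is living and takes 1/16.
Tadeusz is living and takes 1/16.
Czeslaw is living and takes 1/4.
Urszula is living and takes 1/4.
Bogdan is living and takes 1/4.

Bogdan 1/4; Czeslaw 1/4; Ireneusz 1/16; Jolanta 1/16; Pelagia 1/16; Tadeusz 1/16; Urszula 1/4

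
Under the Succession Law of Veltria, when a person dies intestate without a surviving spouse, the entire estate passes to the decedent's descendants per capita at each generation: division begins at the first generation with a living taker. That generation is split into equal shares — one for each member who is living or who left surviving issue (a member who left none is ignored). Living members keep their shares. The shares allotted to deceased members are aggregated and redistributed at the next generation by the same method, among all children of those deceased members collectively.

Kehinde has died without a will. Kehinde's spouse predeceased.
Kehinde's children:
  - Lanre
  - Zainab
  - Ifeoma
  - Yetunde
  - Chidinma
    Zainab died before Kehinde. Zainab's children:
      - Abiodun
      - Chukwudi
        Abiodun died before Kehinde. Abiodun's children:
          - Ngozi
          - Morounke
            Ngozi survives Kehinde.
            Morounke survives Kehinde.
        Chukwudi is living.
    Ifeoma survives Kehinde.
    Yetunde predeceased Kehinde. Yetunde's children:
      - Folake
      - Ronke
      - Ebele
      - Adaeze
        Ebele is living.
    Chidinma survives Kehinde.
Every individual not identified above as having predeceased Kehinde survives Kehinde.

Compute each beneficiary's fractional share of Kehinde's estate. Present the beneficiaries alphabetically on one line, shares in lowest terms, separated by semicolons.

There is no surviving spouse, so the entire estate passes to Kehinde's descendants per capita at each generation.
At generation 1 (Lanre, Zainab, Ifeoma, Yetunde, Chidinma) there are 5 shares of (1)/5 = 1/5 each.
Living: Lanre, Ifeoma, and Chidinma — each takes 1/5.
Deceased: Zainab and Yetunde. Their combined 2/5 is pooled and carried to generation 2.
At generation 2 (Abiodun, Chukwudi, Folake, Ronke, Ebele, Adaeze) there are 6 shares of (2/5)/6 = 1/15 each.
Living: Chukwudi, Folake, Ronke, Ebele, and Adaeze — each takes 1/15.
Deceased: Abiodun. That 1/15 share is carried to generation 3.
At generation 3 (Ngozi, Morounke) there are 2 shares of (1/15)/2 = 1/30 each.
Living: Ngozi and Morounke — each takes 1/30.

Adaeze 1/15; Chidinma 1/5; Chukwudi 1/15; Ebele 1/15; Folake 1/15; Ifeoma 1/5; Lanre 1/5; Morounke 1/30; Ngozi 1/30; Ronke 1/15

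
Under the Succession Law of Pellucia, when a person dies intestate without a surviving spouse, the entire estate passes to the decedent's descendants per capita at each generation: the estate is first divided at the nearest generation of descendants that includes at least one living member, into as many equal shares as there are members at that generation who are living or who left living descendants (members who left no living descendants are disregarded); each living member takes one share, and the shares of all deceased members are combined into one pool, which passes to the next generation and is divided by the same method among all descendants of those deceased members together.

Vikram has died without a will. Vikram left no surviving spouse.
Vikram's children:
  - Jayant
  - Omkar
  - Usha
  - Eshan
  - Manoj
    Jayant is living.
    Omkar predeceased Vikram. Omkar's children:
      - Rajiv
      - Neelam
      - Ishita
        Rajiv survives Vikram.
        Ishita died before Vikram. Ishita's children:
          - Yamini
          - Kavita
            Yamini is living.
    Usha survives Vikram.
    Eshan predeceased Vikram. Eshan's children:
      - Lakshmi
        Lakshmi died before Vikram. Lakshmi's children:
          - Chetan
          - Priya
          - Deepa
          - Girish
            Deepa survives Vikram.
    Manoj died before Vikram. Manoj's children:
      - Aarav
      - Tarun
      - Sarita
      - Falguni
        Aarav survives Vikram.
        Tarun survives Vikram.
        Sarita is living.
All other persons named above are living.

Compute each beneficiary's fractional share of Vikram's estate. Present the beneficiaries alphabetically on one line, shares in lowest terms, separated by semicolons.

There is no surviving spouse, so the entire estate passes to Vikram's descendants per capita at each generation.
At generation 1 (Jayant, Omkar, Usha, Eshan, Manoj) there are 5 shares of (1)/5 = 1/5 each.
Living: Jayant and Usha — each takes 1/5.
Deceased: Omkar, Eshan, and Manoj. Their combined 3/5 is pooled and carried to generation 2.
At generation 2 (Rajiv, Neelam, Ishita, Lakshmi, Aarav, Tarun, Sarita, Falguni) there are 8 shares of (3/5)/8 = 3/40 each.
Living: Rajiv, Neelam, Aarav, Tarun, Sarita, and Falguni — each takes 3/40.
Deceased: Ishita and Lakshmi. Their combined 3/20 is pooled and carried to generation 3.
At generation 3 (Yamini, Kavita, Chetan, Priya, Deepa, Girish) there are 6 shares of (3/20)/6 = 1/40 each.
Living: Yamini, Kavita, Chetan, Priya, Deepa, and Girish — each takes 1/40.

Aarav 3/40; Chetan 1/40; Deepa 1/40; Falguni 3/40; Girish 1/40; Jayant 1/5; Kavita 1/40; Neelam 3/40; Priya 1/40; Rajiv 3/40; Sarita 3/40; Tarun 3/40; Usha 1/5; Yamini 1/40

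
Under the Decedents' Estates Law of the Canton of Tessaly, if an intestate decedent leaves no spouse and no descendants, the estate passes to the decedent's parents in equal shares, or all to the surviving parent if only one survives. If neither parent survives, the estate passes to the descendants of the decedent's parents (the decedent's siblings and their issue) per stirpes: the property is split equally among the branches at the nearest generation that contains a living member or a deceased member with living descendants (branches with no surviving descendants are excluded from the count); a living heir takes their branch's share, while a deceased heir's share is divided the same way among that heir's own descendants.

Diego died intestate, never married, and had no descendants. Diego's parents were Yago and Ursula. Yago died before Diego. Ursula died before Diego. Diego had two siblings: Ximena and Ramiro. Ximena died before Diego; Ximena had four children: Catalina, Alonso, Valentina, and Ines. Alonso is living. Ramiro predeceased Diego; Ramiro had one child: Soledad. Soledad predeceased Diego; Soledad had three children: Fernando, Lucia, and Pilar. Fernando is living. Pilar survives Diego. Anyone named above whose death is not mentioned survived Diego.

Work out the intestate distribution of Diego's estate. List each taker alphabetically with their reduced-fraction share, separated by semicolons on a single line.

Neither parent survives and there are no descendants, so the estate passes to Diego's siblings and their issue per stirpes.
The estate is divided into 2 equal shares of 1/2 among Ximena, Ramiro.
Ximena predeceased; the 1/2 allotted to Ximena's branch passes to Ximena's issue by representation.
The 1/2 is divided into 4 equal shares of 1/8 among Catalina, Alonso, Valentina, Ines.
Catalina is living and takes 1/8.
Alonso is living and takes 1/8.
Valentina is living and takes 1/8.
Ines is living and takes 1/8.
Ramiro predeceased; the 1/2 allotted to Ramiro's branch passes to Ramiro's issue by representation.
Soledad's line is the sole branch at this level, so the full 1/2 passes to Soledad's issue by representation.
The 1/2 is divided into 3 equal shares of 1/6 among Fernando, Lucia, Pilar.
Fernando is living and takes 1/6.
Lucia is living and takes 1/6.
Pilar is living and takes 1/6.

Alonso 1/8; Catalina 1/8; Fernando 1/6; Ines 1/8; Lucia 1/6; Pilar 1/6; Valentina 1/8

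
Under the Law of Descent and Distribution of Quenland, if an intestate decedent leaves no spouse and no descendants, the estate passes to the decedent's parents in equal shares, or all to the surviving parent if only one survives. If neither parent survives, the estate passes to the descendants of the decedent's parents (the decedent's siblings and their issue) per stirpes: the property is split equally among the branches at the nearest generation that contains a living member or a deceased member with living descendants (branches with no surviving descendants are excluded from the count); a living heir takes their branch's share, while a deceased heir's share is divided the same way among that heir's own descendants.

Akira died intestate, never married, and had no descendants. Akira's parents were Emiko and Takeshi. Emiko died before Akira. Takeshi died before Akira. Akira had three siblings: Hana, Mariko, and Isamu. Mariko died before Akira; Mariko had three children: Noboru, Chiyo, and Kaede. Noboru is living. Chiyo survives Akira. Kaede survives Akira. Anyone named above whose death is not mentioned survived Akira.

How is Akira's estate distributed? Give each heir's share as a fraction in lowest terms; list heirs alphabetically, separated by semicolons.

Neither parent survives and there are no descendants, so the estate passes to Akira's siblings and their issue per stirpes.
The estate is divided into 3 equal shares of 1/3 among Hana, Mariko, Isamu.
Hana is living and takes 1/3.
Mariko predeceased; the 1/3 allotted to Mariko's branch passes to Mariko's issue by representation.
The 1/3 is divided into 3 equal shares of 1/9 among Noboru, Chiyo, Kaede.
Noboru is living and takes 1/9.
Chiyo is living and takes 1/9.
Kaede is living and takes 1/9.
Isamu is living and takes 1/3.

Chiyo 1/9; Hana 1/3; Isamu 1/3; Kaede 1/9; Noboru 1/9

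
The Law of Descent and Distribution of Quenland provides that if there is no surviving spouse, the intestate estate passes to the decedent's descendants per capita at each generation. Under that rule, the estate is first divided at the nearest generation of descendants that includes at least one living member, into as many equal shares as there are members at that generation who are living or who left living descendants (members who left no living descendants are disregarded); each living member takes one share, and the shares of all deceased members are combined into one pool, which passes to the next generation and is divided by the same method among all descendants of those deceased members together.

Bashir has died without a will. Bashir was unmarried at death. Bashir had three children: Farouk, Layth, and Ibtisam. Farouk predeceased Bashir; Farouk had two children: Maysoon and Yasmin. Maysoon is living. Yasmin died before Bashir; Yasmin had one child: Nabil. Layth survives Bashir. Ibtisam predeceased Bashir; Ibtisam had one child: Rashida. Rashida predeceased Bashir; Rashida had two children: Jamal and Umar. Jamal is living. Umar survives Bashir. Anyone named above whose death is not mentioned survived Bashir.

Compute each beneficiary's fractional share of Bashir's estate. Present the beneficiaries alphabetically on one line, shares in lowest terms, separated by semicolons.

Jamal 4/27; Layth 1/3; Maysoon 2/9; Nabil 4/27; Umar 4/27

There is no surviving spouse, so the entire estate passes to Bashir's descendants per capita at each generation.
At generation 1 (Farouk, Layth, Ibtisam) there are 3 shares of (1)/3 = 1/3 each.
Living: Layth — each takes 1/3.
Deceased: Farouk and Ibtisam. Their combined 2/3 is pooled and carried to generation 2.
At generation 2 (Maysoon, Yasmin, Rashida) there are 3 shares of (2/3)/3 = 2/9 each.
Living: Maysoon — each takes 2/9.
Deceased: Yasmin and Rashida. Their combined 4/9 is pooled and carried to generation 3.
At generation 3 (Nabil, Jamal, Umar) there are 3 shares of (4/9)/3 = 4/27 each.
Living: Nabil, Jamal, and Umar — each takes 4/27.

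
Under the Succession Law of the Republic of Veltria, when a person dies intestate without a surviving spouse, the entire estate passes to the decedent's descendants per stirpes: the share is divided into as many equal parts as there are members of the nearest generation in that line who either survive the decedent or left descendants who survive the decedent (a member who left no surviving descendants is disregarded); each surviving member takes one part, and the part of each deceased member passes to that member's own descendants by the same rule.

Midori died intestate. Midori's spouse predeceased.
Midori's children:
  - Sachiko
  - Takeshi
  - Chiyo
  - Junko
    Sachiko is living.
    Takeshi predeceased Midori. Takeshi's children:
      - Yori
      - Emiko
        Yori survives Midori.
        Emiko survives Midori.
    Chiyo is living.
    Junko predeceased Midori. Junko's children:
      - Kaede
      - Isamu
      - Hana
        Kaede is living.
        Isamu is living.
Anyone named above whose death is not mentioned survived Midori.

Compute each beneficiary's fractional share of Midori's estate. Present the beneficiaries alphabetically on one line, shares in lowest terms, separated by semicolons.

Chiyo 1/4; Emiko 1/8; Hana 1/12; Isamu 1/12; Kaede 1/12; Sachiko 1/4; Yori 1/8

There is no surviving spouse, so the entire estate passes to Midori's descendants per stirpes.
The estate is divided into 4 equal shares of 1/4 among Sachiko, Takeshi, Chiyo, Junko.
Sachiko is living and takes 1/4.
Takeshi predeceased; the 1/4 allotted to Takeshi's branch passes to Takeshi's issue by representation.
The 1/4 is divided into 2 equal shares of 1/8 among Yori, Emiko.
Yori is living and takes 1/8.
Emiko is living and takes 1/8.
Chiyo is living and takes 1/4.
Junko predeceased; the 1/4 allotted to Junko's branch passes to Junko's issue by representation.
The 1/4 is divided into 3 equal shares of 1/12 among Kaede, Isamu, Hana.
Kaede is living and takes 1/12.
Isamu is living and takes 1/12.
Hana is living and takes 1/12.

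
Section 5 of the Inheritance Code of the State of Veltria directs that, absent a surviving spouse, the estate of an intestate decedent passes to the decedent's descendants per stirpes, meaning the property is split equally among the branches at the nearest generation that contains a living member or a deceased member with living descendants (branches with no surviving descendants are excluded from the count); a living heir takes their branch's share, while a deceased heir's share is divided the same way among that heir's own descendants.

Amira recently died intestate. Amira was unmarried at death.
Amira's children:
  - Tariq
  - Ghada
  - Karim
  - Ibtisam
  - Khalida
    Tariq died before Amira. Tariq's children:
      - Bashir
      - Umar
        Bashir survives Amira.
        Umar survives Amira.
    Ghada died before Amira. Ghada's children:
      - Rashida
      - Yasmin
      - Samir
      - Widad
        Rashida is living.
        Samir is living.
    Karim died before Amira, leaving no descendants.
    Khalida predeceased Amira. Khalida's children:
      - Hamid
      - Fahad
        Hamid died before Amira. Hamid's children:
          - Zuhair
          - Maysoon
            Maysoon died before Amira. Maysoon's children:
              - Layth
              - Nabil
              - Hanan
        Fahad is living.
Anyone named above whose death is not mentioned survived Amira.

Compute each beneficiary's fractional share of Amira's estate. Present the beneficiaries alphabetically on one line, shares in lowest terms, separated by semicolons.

There is no surviving spouse, so the entire estate passes to Amira's descendants per stirpes.
Karim left no surviving issue, so that branch lapses and is disregarded.
The estate is divided into 4 equal shares of 1/4 among Tariq, Ghada, Ibtisam, Khalida.
Tariq predeceased; the 1/4 allotted to Tariq's branch passes to Tariq's issue by representation.
The 1/4 is divided into 2 equal shares of 1/8 among Bashir, Umar.
Bashir is living and takes 1/8.
Umar is living and takes 1/8.
Ghada predeceased; the 1/4 allotted to Ghada's branch passes to Ghada's issue by representation.
The 1/4 is divided into 4 equal shares of 1/16 among Rashida, Yasmin, Samir, Widad.
Rashida is living and takes 1/16.
Yasmin is living and takes 1/16.
Samir is living and takes 1/16.
Widad is living and takes 1/16.
Ibtisam is living and takes 1/4.
Khalida predeceased; the 1/4 allotted to Khalida's branch passes to Khalida's issue by representation.
The 1/4 is divided into 2 equal shares of 1/8 among Hamid, Fahad.
Hamid predeceased; the 1/8 allotted to Hamid's branch passes to Hamid's issue by representation.
The 1/8 is divided into 2 equal shares of 1/16 among Zuhair, Maysoon.
Zuhair is living and takes 1/16.
Maysoon predeceased; the 1/16 allotted to Maysoon's branch passes to Maysoon's issue by representation.
The 1/16 is divided into 3 equal shares of 1/48 among Layth, Nabil, Hanan.
Layth is living and takes 1/48.
Nabil is living and takes 1/48.
Hanan is living and takes 1/48.
Fahad is living and takes 1/8.

Bashir 1/8; Fahad 1/8; Hanan 1/48; Ibtisam 1/4; Layth 1/48; Nabil 1/48; Rashida 1/16; Samir 1/16; Umar 1/8; Widad 1/16; Yasmin 1/16; Zuhair 1/16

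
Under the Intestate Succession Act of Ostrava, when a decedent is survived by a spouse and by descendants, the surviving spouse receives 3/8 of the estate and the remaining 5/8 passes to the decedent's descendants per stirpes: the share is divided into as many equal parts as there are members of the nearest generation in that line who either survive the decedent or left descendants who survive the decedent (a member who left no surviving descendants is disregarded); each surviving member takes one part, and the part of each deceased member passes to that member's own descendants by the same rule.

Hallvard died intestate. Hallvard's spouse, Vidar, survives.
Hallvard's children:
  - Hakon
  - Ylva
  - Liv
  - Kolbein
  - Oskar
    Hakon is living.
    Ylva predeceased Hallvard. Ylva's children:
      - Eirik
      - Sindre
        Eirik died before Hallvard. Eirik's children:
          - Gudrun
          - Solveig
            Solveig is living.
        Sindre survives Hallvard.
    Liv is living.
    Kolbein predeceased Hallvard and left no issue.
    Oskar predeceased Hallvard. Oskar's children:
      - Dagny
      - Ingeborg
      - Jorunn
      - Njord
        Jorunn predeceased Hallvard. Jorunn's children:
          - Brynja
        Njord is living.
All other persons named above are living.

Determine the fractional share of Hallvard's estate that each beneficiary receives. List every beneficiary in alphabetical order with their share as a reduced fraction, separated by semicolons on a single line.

Brynja 5/128; Dagny 5/128; Gudrun 5/128; Hakon 5/32; Ingeborg 5/128; Liv 5/32; Njord 5/128; Sindre 5/64; Solveig 5/128; Vidar 3/8

Vidar, as surviving spouse, takes 3/8.
The remaining 5/8 passes to Hallvard's descendants per stirpes.
Kolbein left no surviving issue, so that branch lapses and is disregarded.
The 5/8 is divided into 4 equal shares of 5/32 among Hakon, Ylva, Liv, Oskar.
Hakon is living and takes 5/32.
Ylva predeceased; the 5/32 allotted to Ylva's branch passes to Ylva's issue by representation.
The 5/32 is divided into 2 equal shares of 5/64 among Eirik, Sindre.
Eirik predeceased; the 5/64 allotted to Eirik's branch passes to Eirik's issue by representation.
The 5/64 is divided into 2 equal shares of 5/128 among Gudrun, Solveig.
Gudrun is living and takes 5/128.
Solveig is living and takes 5/128.
Sindre is living and takes 5/64.
Liv is living and takes 5/32.
Oskar predeceased; the 5/32 allotted to Oskar's branch passes to Oskar's issue by representation.
The 5/32 is divided into 4 equal shares of 5/128 among Dagny, Ingeborg, Jorunn, Njord.
Dagny is living and takes 5/128.
Ingeborg is living and takes 5/128.
Jorunn predeceased; the 5/128 allotted to Jorunn's branch passes to Jorunn's issue by representation.
Brynja is the sole taker at this level and receives the full 5/128.
Njord is living and takes 5/128.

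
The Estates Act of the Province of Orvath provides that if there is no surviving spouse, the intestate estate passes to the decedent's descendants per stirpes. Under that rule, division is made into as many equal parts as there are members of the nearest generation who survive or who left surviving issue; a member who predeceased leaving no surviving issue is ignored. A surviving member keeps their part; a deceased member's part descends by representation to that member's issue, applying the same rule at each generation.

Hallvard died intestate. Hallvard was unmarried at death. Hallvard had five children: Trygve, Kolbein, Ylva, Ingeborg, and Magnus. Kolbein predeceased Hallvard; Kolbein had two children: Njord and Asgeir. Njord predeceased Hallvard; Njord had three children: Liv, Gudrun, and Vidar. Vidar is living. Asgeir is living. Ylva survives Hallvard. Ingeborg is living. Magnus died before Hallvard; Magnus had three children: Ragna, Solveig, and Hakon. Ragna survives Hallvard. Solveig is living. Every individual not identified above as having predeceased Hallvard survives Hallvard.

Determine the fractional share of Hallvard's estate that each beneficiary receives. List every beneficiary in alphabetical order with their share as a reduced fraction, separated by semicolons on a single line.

There is no surviving spouse, so the entire estate passes to Hallvard's descendants per stirpes.
The estate is divided into 5 equal shares of 1/5 among Trygve, Kolbein, Ylva, Ingeborg, Magnus.
Trygve is living and takes 1/5.
Kolbein predeceased; the 1/5 allotted to Kolbein's branch passes to Kolbein's issue by representation.
The 1/5 is divided into 2 equal shares of 1/10 among Njord, Asgeir.
Njord predeceased; the 1/10 allotted to Njord's branch passes to Njord's issue by representation.
The 1/10 is divided into 3 equal shares of 1/30 among Liv, Gudrun, Vidar.
Liv is living and takes 1/30.
Gudrun is living and takes 1/30.
Vidar is living and takes 1/30.
Asgeir is living and takes 1/10.
Ylva is living and takes 1/5.
Ingeborg is living and takes 1/5.
Magnus predeceased; the 1/5 allotted to Magnus's branch passes to Magnus's issue by representation.
The 1/5 is divided into 3 equal shares of 1/15 among Ragna, Solveig, Hakon.
Ragna is living and takes 1/15.
Solveig is living and takes 1/15.
Hakon is living and takes 1/15.

Asgeir 1/10; Gudrun 1/30; Hakon 1/15; Ingeborg 1/5; Liv 1/30; Ragna 1/15; Solveig 1/15; Trygve 1/5; Vidar 1/30; Ylva 1/5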